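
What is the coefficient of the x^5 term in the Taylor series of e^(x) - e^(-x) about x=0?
Expand to order 5: e^(x) - e^(-x) = x^5/60 + x^3/3 + 2·x + O(x^6).
The coefficient of x^5 is 1/60.

Final answer: 1/60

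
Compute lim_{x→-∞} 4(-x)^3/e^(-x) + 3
The quotient is an ∞/∞ indeterminate form as x → -∞.
Compare growth rates of the dominant terms (exponentials ≫ polynomials ≫ logarithms), or apply L'Hôpital's rule; the quotient → 0.
Adding the constant: 0 + 3 = 3. Limit = 3.

Final answer: 3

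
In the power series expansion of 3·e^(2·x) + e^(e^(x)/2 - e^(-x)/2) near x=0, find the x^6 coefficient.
Expand to order 6: 3·e^(2·x) + e^(e^(x)/2 - e^(-x)/2) = 229·x^6/720 + 9·x^5/10 + 53·x^4/24 + 13·x^3/3 + 13·x^2/2 + 7·x + 4 + O(x^7).
The coefficient of x^6 is 229/720.

Final answer: 229/720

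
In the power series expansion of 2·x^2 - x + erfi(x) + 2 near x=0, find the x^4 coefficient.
Expand to order 4: 2·x^2 - x + erfi(x) + 2 = 2·x^3/(3·√(π)) + 2·x^2 + x·(-1 + 2/√(π)) + 2 + O(x^5).
The coefficient of x^4 is 0.

Final answer: 0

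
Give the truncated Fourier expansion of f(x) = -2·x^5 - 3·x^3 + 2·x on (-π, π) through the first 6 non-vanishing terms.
(-440 - 4·π^4 + 74·π^2)·sin(x) + (-7·π^2 + 17/2 + 2·π^4)·sin(2·x) + (-4·π^4/3 + 56/81 + 26·π^2/27)·sin(3·x) + (-35/32 + π^2/4 + π^4)·sin(4·x) + (-4·π^4/5 - 14·π^2/25 + 584/625)·sin(5·x) + (-125/162 + 17·π^2/27 + 2·π^4/3)·sin(6·x)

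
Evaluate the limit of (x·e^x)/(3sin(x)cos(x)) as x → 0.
Both numerator and denominator → 0 as x → 0; this is a 0/0 indeterminate form.
Expand each to leading order near x = 0: numerator ~ x, denominator ~ 3·x.
The limit of the ratio is 1/3.

Final answer: 1/3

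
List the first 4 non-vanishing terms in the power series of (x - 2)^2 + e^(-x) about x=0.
-x^3/6 + 3·x^2/2 - 5·x + 5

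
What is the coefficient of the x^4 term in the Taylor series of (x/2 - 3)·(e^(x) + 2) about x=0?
Expand to order 4: (x/2 - 3)·(e^(x) + 2) = -x^4/24 - x^3/4 - x^2 - 3·x/2 - 9 + O(x^5).
The coefficient of x^4 is -1/24.

Final answer: -1/24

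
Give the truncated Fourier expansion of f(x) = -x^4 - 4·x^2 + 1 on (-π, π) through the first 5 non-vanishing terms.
(-32 + 8·π^2)·cos(x) + (-2·π^2 - 1)·cos(2·x) + (32/27 + 8·π^2/9)·cos(3·x) + (-π^2/2 - 13/16)·cos(4·x) - π^4/5 - 4·π^2/3 + 1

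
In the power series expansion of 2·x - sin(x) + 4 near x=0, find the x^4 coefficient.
Expand to order 4: 2·x - sin(x) + 4 = x^3/6 + x + 4 + O(x^5).
The coefficient of x^4 is 0.

Final answer: 0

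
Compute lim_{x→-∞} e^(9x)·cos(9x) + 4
Evaluate the dominant behaviour as x → -∞; each term tends to a finite value or vanishes.
Limit = 4.

Final answer: 4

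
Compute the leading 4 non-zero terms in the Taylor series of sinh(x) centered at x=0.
x^7/5040 + x^5/120 + x^3/6 + x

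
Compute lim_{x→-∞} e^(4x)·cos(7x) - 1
Evaluate the dominant behaviour as x → -∞; each term tends to a finite value or vanishes.
Limit = -1.

Final answer: -1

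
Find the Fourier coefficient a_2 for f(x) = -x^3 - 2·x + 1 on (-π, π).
a_2 = (1/π) ∫_{-π}^{π} f(x)·cos(2x) dx.
Evaluate the integral (use parity and integration by parts as needed): a_2 = 0.

Final answer: 0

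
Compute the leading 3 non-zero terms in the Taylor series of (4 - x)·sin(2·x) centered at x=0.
-16·x^3/3 - 2·x^2 + 8·x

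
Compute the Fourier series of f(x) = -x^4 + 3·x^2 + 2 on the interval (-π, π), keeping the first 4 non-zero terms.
(-60 + 8·π^2)·cos(x) + (6 - 2·π^2)·cos(2·x) + (-52/27 + 8·π^2/9)·cos(3·x) - π^4/5 + 2 + π^2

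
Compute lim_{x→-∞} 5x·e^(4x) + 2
The product is a 0·∞ indeterminate form at x → -∞.
Rewrite the product as 5x / e^(-4x) (an ∞/∞ form) and apply L'Hôpital, or use the standard hierarchy e^(4|x|) ≫ |x| as x → -∞.
The indeterminate product → 0, so the limit = 2.

Final answer: 2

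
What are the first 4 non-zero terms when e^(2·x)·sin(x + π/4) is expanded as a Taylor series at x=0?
13·√(2)·x^3/12 + 7·√(2)·x^2/4 + 3·√(2)·x/2 + √(2)/2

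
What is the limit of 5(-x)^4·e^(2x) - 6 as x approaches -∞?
The product is a 0·∞ indeterminate form at x → -∞.
Rewrite the product as 5(-x)^4 / e^(-2x) (an ∞/∞ form) and apply L'Hôpital, or use the standard hierarchy e^(2|x|) ≫ |(-x)^4| as x → -∞.
The indeterminate product → 0, so the limit = -6.

Final answer: -6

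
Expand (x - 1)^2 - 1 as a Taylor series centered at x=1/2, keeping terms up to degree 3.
-3/4 - (x - 1/2) + (x - 1/2)^2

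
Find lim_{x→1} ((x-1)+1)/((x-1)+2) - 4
Direct substitution at x = 1 gives -7/2.

Final answer: -7/2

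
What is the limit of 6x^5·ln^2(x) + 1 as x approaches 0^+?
The product is a 0·∞ indeterminate form at x → 0⁺.
Rewrite the product as 6·ln^2(x) / x^(-5) and apply L'Hôpital, or use the standard hierarchy x^(-5) ≫ |ln x|^2 as x → 0⁺.
The indeterminate product → 0, so the limit = 1.

Final answer: 1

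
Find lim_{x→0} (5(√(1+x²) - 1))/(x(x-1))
Both numerator and denominator → 0 as x → 0; this is a 0/0 indeterminate form.
Expand each to leading order near x = 0: numerator ~ 5·x^2/2, denominator ~ -x.
The limit of the ratio is 0.

Final answer: 0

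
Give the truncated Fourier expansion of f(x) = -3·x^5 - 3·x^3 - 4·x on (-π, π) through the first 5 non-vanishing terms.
(-692 - 6·π^4 + 114·π^2)·sin(x) + (-12·π^2 + 22 + 3·π^4)·sin(2·x) + (-2·π^4 - 116/27 + 22·π^2/9)·sin(3·x) + (-3·π^2/8 + 137/64 + 3·π^4/2)·sin(4·x) + (-6·π^4/5 - 6·π^2/25 - 964/625)·sin(5·x)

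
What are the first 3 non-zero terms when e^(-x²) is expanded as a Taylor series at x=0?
x^4/2 - x^2 + 1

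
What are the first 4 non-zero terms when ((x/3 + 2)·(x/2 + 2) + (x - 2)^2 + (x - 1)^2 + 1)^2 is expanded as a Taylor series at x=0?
-169·x^3/9 + 559·x^2/9 - 260·x/3 + 100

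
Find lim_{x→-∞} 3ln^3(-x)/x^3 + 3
The quotient is an ∞/∞ indeterminate form as x → -∞.
Compare growth rates of the dominant terms (exponentials ≫ polynomials ≫ logarithms), or apply L'Hôpital's rule; the quotient → 0.
Adding the constant: 0 + 3 = 3. Limit = 3.

Final answer: 3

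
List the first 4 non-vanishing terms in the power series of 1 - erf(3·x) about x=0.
-243·x^5/(5·√(π)) + 18·x^3/√(π) - 6·x/√(π) + 1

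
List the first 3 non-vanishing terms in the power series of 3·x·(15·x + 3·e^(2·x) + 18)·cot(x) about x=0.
-3·x^2 + 63·x + 63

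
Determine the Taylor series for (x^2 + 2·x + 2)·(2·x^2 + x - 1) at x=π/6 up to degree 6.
-2 + π^4/648 + 5·π^3/216 + 5·π^2/36 + (π^3/27 + 5·π^2/12 + 5·π/3)·(x - π/6) + (π^2/3 + 5 + 5·π/2)·(x - π/6)^2 + (4·π/3 + 5)·(x - π/6)^3 + 2·(x - π/6)^4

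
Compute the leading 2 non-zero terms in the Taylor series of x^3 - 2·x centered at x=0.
x^3 - 2·x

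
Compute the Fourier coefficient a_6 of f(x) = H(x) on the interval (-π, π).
a_6 = (1/π) ∫_{-π}^{π} f(x)·cos(6x) dx.
Evaluate the integral (use parity and integration by parts as needed): a_6 = 0.

Final answer: 0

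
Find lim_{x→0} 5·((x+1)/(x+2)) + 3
Direct substitution at x = 0 gives 11/2.

Final answer: 11/2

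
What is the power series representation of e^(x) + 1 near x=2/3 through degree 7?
1 + e^(2/3) + e^(2/3)·(x - 2/3) + e^(2/3)·(x - 2/3)^2/2 + e^(2/3)·(x - 2/3)^3/6 + e^(2/3)·(x - 2/3)^4/24 + e^(2/3)·(x - 2/3)^5/120 + e^(2/3)·(x - 2/3)^6/720 + e^(2/3)·(x - 2/3)^7/5040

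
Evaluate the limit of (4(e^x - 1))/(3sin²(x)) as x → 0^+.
Both numerator and denominator → 0 as x → 0^+; this is a 0/0 indeterminate form.
Expand each to leading order near x = 0: numerator ~ 4·x, denominator ~ 3·x^2.
The limit of the ratio is ∞.

Final answer: ∞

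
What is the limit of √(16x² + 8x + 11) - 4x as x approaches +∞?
As x → +∞: multiply by the conjugate to get (8x+11)/(√(16x²+8x+11)+4x); the denominator ~ 8x, so the limit is 8/8 = 1.
Limit = 1.

Final answer: 1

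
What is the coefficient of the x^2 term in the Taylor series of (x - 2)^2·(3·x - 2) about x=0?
Expand to order 2: (x - 2)^2·(3·x - 2) = -14·x^2 + 20·x - 8 + O(x^3).
The coefficient of x^2 is -14.

Final answer: -14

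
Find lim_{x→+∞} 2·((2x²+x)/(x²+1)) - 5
Evaluate the dominant behaviour as x → +∞; each term tends to a finite value or vanishes.
Limit = -1.

Final answer: -1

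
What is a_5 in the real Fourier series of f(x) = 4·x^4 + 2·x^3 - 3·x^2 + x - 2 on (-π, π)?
a_5 = (1/π) ∫_{-π}^{π} f(x)·cos(5x) dx.
Evaluate the integral (use parity and integration by parts as needed): a_5 = 492/625 - 32·π^2/25.

Final answer: 492/625 - 32·π^2/25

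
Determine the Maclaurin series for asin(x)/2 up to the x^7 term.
5·x^7/224 + 3·x^5/80 + x^3/12 + x/2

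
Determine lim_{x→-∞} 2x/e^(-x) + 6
The quotient is an ∞/∞ indeterminate form as x → -∞.
Compare growth rates of the dominant terms (exponentials ≫ polynomials ≫ logarithms), or apply L'Hôpital's rule; the quotient → 0.
Adding the constant: 0 + 6 = 6. Limit = 6.

Final answer: 6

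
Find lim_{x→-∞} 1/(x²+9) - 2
Evaluate the dominant behaviour as x → -∞; each term tends to a finite value or vanishes.
Limit = -2.

Final answer: -2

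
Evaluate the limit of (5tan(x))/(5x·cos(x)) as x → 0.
Both numerator and denominator → 0 as x → 0; this is a 0/0 indeterminate form.
Expand each to leading order near x = 0: numerator ~ 5·x, denominator ~ 5·x.
The limit of the ratio is 1.

Final answer: 1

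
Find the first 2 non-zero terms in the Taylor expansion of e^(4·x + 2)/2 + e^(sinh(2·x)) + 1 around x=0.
x·(2 + 2·e^(2)) + 2 + e^(2)/2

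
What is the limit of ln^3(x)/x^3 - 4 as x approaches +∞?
The quotient is an ∞/∞ indeterminate form as x → +∞.
The polynomial denominator x^3 dominates the logarithmic numerator (any positive power of x ≫ ln^3(x) as x → ∞), so the quotient → 0.
Adding the constant: 0 - 4 = -4. Limit = -4.

Final answer: -4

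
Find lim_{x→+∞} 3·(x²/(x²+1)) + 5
Evaluate the dominant behaviour as x → +∞; each term tends to a finite value or vanishes.
Limit = 8.

Final answer: 8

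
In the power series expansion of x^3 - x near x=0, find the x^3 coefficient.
Expand to order 3: x^3 - x = x^3 - x + O(x^4).
The coefficient of x^3 is 1.

Final answer: 1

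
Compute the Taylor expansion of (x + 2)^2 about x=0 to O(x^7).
x^2 + 4·x + 4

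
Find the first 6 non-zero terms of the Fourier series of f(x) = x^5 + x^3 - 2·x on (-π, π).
(-38·π^2 + 2·π^4 + 224)·sin(x) + (-π^4 - 4 + 4·π^2)·sin(2·x) + (-22·π^2/27 - 64/81 + 2·π^4/3)·sin(3·x) + (-π^4/2 + 61/64 + π^2/8)·sin(4·x) + (-512/625 + 2·π^2/25 + 2·π^4/5)·sin(5·x) + (-π^4/3 - 4·π^2/27 + 56/81)·sin(6·x)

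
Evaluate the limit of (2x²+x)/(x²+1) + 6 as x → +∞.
Evaluate the dominant behaviour as x → +∞; each term tends to a finite value or vanishes.
Limit = 8.

Final answer: 8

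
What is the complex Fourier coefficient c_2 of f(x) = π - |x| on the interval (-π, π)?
Compute the real Fourier coefficients first: a_2 = 0, b_2 = 0.
Then c_2 = (a_2 − i·b_2)/2 = 0.

Final answer: 0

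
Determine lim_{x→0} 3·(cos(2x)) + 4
Direct substitution at x = 0 gives 7.

Final answer: 7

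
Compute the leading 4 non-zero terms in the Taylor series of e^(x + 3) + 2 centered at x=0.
x^3·e^(3)/6 + x^2·e^(3)/2 + x·e^(3) + 2 + e^(3)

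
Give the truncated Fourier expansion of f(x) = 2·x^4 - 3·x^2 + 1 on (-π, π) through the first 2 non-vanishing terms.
(108 - 16·π^2)·cos(x) - π^2 + 1 + 2·π^4/5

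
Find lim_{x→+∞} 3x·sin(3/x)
As x → +∞: let u = 3/x → 0⁺; then 3·x·sin(3/x) = 3·3·sin(u)/u → 3·3·1 = 9.
Limit = 9.

Final answer: 9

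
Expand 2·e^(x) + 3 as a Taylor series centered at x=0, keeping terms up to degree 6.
x^6/360 + x^5/60 + x^4/12 + x^3/3 + x^2 + 2·x + 5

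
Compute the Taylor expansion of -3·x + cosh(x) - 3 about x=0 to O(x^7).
x^6/720 + x^4/24 + x^2/2 - 3·x - 2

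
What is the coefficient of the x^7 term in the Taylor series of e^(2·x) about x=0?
Expand to order 7: e^(2·x) = 8·x^7/315 + 4·x^6/45 + 4·x^5/15 + 2·x^4/3 + 4·x^3/3 + 2·x^2 + 2·x + 1 + O(x^8).
The coefficient of x^7 is 8/315.

Final answer: 8/315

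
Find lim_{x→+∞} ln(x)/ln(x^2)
This is an ∞/∞ indeterminate form as x → +∞.
Write ln(x^2) = 2·ln(x), reducing the quotient to 1/2.
Limit = 1/2.

Final answer: 1/2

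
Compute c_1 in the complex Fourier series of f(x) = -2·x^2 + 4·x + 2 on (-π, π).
Compute the real Fourier coefficients first: a_1 = 8, b_1 = 8.
Then c_1 = (a_1 − i·b_1)/2 = 4 - 4·i.

Final answer: 4 - 4·i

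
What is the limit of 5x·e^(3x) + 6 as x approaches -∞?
The product is a 0·∞ indeterminate form at x → -∞.
Rewrite the product as 5x / e^(-3x) (an ∞/∞ form) and apply L'Hôpital, or use the standard hierarchy e^(3|x|) ≫ |x| as x → -∞.
The indeterminate product → 0, so the limit = 6.

Final answer: 6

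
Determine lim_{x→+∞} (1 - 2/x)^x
As x → +∞: this is the defining limit (1 - 2/x)^x → e^(-2).
Limit = e^(-2).

Final answer: e^(-2)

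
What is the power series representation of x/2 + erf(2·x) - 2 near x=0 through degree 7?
-128·x^7/(21·√(π)) + 32·x^5/(5·√(π)) - 16·x^3/(3·√(π)) + x·(1/2 + 4/√(π)) - 2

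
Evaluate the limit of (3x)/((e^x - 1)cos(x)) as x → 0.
Both numerator and denominator → 0 as x → 0; this is a 0/0 indeterminate form.
Expand each to leading order near x = 0: numerator ~ 3·x, denominator ~ x.
The limit of the ratio is 3.

Final answer: 3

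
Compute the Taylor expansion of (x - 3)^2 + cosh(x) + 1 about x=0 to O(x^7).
x^6/720 + x^4/24 + 3·x^2/2 - 6·x + 11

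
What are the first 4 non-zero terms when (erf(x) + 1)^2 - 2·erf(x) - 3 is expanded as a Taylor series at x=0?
56·x^6/(45·π) - 8·x^4/(3·π) + 4·x^2/π - 2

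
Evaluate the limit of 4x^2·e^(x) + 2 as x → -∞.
The product is a 0·∞ indeterminate form at x → -∞.
Rewrite the product as 4x^2 / e^(-x) (an ∞/∞ form) and apply L'Hôpital, or use the standard hierarchy e^(|x|) ≫ |x^2| as x → -∞.
The indeterminate product → 0, so the limit = 2.

Final answer: 2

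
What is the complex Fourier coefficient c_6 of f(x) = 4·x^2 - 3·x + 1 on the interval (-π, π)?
Compute the real Fourier coefficients first: a_6 = 4/9, b_6 = 1.
Then c_6 = (a_6 − i·b_6)/2 = 2/9 - i/2.

Final answer: 2/9 - i/2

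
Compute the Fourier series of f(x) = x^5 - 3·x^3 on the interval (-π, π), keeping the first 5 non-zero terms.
(-46·π^2 + 2·π^4 + 276)·sin(x) + (-π^4 - 12 + 8·π^2)·sin(2·x) + (-94·π^2/27 + 188/81 + 2·π^4/3)·sin(3·x) + (-π^4/2 - 51/64 + 17·π^2/8)·sin(4·x) + (-38·π^2/25 + 228/625 + 2·π^4/5)·sin(5·x)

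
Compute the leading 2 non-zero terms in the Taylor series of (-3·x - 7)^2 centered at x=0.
42·x + 49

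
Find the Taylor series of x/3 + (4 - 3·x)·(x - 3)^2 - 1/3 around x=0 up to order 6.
-3·x^3 + 22·x^2 - 152·x/3 + 107/3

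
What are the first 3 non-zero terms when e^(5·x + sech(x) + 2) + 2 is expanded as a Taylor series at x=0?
12·x^2·e^(3) + 5·x·e^(3) + 2 + e^(3)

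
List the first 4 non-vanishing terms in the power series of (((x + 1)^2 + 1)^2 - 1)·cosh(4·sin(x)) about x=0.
68·x^3 + 32·x^2 + 8·x + 3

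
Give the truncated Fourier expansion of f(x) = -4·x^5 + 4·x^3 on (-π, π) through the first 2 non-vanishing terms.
(-1008 - 8·π^4 + 168·π^2)·sin(x) + (-24·π^2 + 36 + 4·π^4)·sin(2·x)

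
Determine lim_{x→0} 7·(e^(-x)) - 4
Direct substitution at x = 0 gives 3.

Final answer: 3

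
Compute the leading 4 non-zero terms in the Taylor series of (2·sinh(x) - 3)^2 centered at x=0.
-2·x^3 + 4·x^2 - 12·x + 9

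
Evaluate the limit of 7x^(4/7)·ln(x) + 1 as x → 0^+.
The product is a 0·∞ indeterminate form at x → 0⁺.
Rewrite the product as 7·ln(x) / x^(-4/7) and apply L'Hôpital, or use the standard hierarchy x^(-4/7) ≫ |ln x| as x → 0⁺.
The indeterminate product → 0, so the limit = 1.

Final answer: 1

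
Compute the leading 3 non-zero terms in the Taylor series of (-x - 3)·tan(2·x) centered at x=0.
-8·x^3 - 2·x^2 - 6·x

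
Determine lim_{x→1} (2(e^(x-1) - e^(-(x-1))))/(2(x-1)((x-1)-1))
Both numerator and denominator → 0 as x → 1; this is a 0/0 indeterminate form.
Expand each to leading order near x = 1: numerator ~ 4·(x - 1), denominator ~ -2·(x - 1).
The limit of the ratio is -2.

Final answer: -2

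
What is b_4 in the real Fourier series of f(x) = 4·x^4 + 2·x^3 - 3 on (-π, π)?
b_4 = (1/π) ∫_{-π}^{π} f(x)·sin(4x) dx.
Evaluate the integral (use parity and integration by parts as needed): b_4 = 3/8 - π^2.

Final answer: 3/8 - π^2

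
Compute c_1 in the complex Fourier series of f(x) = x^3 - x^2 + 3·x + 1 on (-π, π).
Compute the real Fourier coefficients first: a_1 = 4, b_1 = -6 + 2·π^2.
Then c_1 = (a_1 − i·b_1)/2 = 2 - i·π^2 + 3·i.

Final answer: 2 - i·π^2 + 3·i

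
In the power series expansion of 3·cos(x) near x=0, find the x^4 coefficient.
Expand to order 4: 3·cos(x) = x^4/8 - 3·x^2/2 + 3 + O(x^5).
The coefficient of x^4 is 1/8.

Final answer: 1/8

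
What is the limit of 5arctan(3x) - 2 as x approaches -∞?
Evaluate the dominant behaviour as x → -∞; each term tends to a finite value or vanishes.
Limit = -5·π/2 - 2.

Final answer: -5·π/2 - 2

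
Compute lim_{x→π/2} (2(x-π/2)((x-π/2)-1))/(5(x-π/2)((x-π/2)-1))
Both numerator and denominator → 0 as x → π/2; this is a 0/0 indeterminate form.
Expand each to leading order near x = π/2: numerator ~ -2·(x - π/2), denominator ~ -5·(x - π/2).
The limit of the ratio is 2/5.

Final answer: 2/5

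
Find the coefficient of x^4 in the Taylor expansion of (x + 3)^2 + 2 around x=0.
Expand to order 4: (x + 3)^2 + 2 = x^2 + 6·x + 11 + O(x^5).
The coefficient of x^4 is 0.

Final answer: 0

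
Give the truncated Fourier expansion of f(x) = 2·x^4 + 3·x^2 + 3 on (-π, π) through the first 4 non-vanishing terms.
(84 - 16·π^2)·cos(x) + (-3 + 4·π^2)·cos(2·x) + (-16·π^2/9 - 4/27)·cos(3·x) + 3 + π^2 + 2·π^4/5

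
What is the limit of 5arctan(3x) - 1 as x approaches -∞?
Evaluate the dominant behaviour as x → -∞; each term tends to a finite value or vanishes.
Limit = -5·π/2 - 1.

Final answer: -5·π/2 - 1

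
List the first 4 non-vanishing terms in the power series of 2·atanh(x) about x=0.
2·x^7/7 + 2·x^5/5 + 2·x^3/3 + 2·x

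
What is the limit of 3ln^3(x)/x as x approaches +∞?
This is an ∞/∞ indeterminate form as x → +∞.
The polynomial denominator x dominates the logarithmic numerator (any positive power of x ≫ ln^3(x) as x → ∞), so the quotient → 0.
Limit = 0.

Final answer: 0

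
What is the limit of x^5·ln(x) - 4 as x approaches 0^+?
The product is a 0·∞ indeterminate form at x → 0⁺.
Rewrite the product as ln(x) / x^(-5) and apply L'Hôpital, or use the standard hierarchy x^(-5) ≫ |ln x| as x → 0⁺.
The indeterminate product → 0, so the limit = -4.

Final answer: -4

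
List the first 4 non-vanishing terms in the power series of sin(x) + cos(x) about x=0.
-x^3/6 - x^2/2 + x + 1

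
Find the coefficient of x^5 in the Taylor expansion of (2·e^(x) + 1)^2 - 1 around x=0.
Expand to order 5: (2·e^(x) + 1)^2 - 1 = 11·x^5/10 + 17·x^4/6 + 6·x^3 + 10·x^2 + 12·x + 8 + O(x^6).
The coefficient of x^5 is 11/10.

Final answer: 11/10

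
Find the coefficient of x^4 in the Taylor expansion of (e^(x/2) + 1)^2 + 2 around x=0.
Expand to order 4: (e^(x/2) + 1)^2 + 2 = 3·x^4/64 + 5·x^3/24 + 3·x^2/4 + 2·x + 6 + O(x^5).
The coefficient of x^4 is 3/64.

Final answer: 3/64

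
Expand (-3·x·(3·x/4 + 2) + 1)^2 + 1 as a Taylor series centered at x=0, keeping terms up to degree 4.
81·x^4/16 + 27·x^3 + 63·x^2/2 - 12·x + 2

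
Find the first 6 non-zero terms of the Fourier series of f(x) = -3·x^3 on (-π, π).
(36 - 6·π^2)·sin(x) + (-9/2 + 3·π^2)·sin(2·x) + (4/3 - 2·π^2)·sin(3·x) + (-9/16 + 3·π^2/2)·sin(4·x) + (36/125 - 6·π^2/5)·sin(5·x) + (-1/6 + π^2)·sin(6·x)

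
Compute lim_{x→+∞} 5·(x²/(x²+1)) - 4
Evaluate the dominant behaviour as x → +∞; each term tends to a finite value or vanishes.
Limit = 1.

Final answer: 1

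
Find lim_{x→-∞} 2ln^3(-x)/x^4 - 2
The quotient is an ∞/∞ indeterminate form as x → -∞.
Compare growth rates of the dominant terms (exponentials ≫ polynomials ≫ logarithms), or apply L'Hôpital's rule; the quotient → 0.
Adding the constant: 0 - 2 = -2. Limit = -2.

Final answer: -2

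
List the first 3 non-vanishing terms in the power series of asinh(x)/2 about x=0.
3·x^5/80 - x^3/12 + x/2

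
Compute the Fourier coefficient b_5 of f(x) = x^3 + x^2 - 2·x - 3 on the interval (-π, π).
b_5 = (1/π) ∫_{-π}^{π} f(x)·sin(5x) dx.
Evaluate the integral (use parity and integration by parts as needed): b_5 = -112/125 + 2·π^2/5.

Final answer: -112/125 + 2·π^2/5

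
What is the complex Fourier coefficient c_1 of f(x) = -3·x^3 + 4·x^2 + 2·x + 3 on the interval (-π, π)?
Compute the real Fourier coefficients first: a_1 = -16, b_1 = 40 - 6·π^2.
Then c_1 = (a_1 − i·b_1)/2 = -8 - 20·i + 3·i·π^2.

Final answer: -8 - 20·i + 3·i·π^2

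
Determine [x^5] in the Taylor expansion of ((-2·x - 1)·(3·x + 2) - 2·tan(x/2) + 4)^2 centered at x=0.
Expand to order 5: ((-2·x - 1)·(3·x + 2) - 2·tan(x/2) + 4)^2 = 29·x^5/30 + 112·x^4/3 + 287·x^3/3 + 40·x^2 - 32·x + 4 + O(x^6).
The coefficient of x^5 is 29/30.

Final answer: 29/30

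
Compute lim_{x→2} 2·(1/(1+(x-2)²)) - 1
Direct substitution at x = 2 gives 1.

Final answer: 1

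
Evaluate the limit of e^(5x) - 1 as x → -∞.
Evaluate the dominant behaviour as x → -∞; each term tends to a finite value or vanishes.
Limit = -1.

Final answer: -1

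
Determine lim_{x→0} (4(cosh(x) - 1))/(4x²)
Both numerator and denominator → 0 as x → 0; this is a 0/0 indeterminate form.
Expand each to leading order near x = 0: numerator ~ 2·x^2, denominator ~ 4·x^2.
The limit of the ratio is 1/2.

Final answer: 1/2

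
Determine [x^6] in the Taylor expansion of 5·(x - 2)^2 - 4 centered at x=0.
Expand to order 6: 5·(x - 2)^2 - 4 = 5·x^2 - 20·x + 16 + O(x^7).
The coefficient of x^6 is 0.

Final answer: 0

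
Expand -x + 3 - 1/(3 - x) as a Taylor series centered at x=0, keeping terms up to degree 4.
-x^4/243 - x^3/81 - x^2/27 - 10·x/9 + 8/3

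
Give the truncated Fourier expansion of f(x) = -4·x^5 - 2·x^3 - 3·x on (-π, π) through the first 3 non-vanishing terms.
(-942 - 8·π^4 + 156·π^2)·sin(x) + (-18·π^2 + 30 + 4·π^4)·sin(2·x) + (-8·π^4/3 - 410/81 + 124·π^2/27)·sin(3·x)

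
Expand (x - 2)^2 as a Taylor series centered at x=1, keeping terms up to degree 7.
1 - 2·(x - 1) + (x - 1)^2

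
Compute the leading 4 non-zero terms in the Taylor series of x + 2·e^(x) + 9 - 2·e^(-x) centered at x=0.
x^5/30 + 2·x^3/3 + 5·x + 9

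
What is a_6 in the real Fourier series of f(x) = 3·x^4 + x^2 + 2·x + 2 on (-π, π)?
a_6 = (1/π) ∫_{-π}^{π} f(x)·cos(6x) dx.
Evaluate the integral (use parity and integration by parts as needed): a_6 = 2·π^2/3.

Final answer: 2·π^2/3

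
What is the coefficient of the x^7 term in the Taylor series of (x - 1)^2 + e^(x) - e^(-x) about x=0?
Expand to order 7: (x - 1)^2 + e^(x) - e^(-x) = x^7/2520 + x^5/60 + x^3/3 + x^2 + 1 + O(x^8).
The coefficient of x^7 is 1/2520.

Final answer: 1/2520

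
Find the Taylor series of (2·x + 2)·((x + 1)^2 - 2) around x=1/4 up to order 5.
-35/32 + 43·(x - 1/4)/8 + 15·(x - 1/4)^2/2 + 2·(x - 1/4)^3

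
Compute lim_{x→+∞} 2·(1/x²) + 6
Evaluate the dominant behaviour as x → +∞; each term tends to a finite value or vanishes.
Limit = 6.

Final answer: 6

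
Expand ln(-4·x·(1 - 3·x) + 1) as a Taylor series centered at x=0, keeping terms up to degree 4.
56·x^4 + 80·x^3/3 + 4·x^2 - 4·x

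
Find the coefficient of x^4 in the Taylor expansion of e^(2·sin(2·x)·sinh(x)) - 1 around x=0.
Expand to order 4: e^(2·sin(2·x)·sinh(x)) - 1 = 6·x^4 + 4·x^2 + O(x^5).
The coefficient of x^4 is 6.

Final answer: 6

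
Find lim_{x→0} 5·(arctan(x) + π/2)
Direct substitution at x = 0 gives 5·π/2.

Final answer: 5·π/2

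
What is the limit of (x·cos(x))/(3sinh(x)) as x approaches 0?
Both numerator and denominator → 0 as x → 0; this is a 0/0 indeterminate form.
Expand each to leading order near x = 0: numerator ~ x, denominator ~ 3·x.
The limit of the ratio is 1/3.

Final answer: 1/3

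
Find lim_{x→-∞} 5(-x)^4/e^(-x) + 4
The quotient is an ∞/∞ indeterminate form as x → -∞.
Compare growth rates of the dominant terms (exponentials ≫ polynomials ≫ logarithms), or apply L'Hôpital's rule; the quotient → 0.
Adding the constant: 0 + 4 = 4. Limit = 4.

Final answer: 4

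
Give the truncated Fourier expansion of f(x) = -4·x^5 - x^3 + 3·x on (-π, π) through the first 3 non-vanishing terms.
(-942 - 8·π^4 + 158·π^2)·sin(x) + (-19·π^2 + 51/2 + 4·π^4)·sin(2·x) + (-8·π^4/3 - 122/81 + 142·π^2/27)·sin(3·x)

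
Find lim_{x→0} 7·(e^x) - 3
Direct substitution at x = 0 gives 4.

Final answer: 4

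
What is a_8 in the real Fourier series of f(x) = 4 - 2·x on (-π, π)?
a_8 = (1/π) ∫_{-π}^{π} f(x)·cos(8x) dx.
Evaluate the integral (use parity and integration by parts as needed): a_8 = 0.

Final answer: 0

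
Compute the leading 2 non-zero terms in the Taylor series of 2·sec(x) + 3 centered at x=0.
x^2 + 5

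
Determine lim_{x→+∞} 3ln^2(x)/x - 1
The quotient is an ∞/∞ indeterminate form as x → +∞.
The polynomial denominator x dominates the logarithmic numerator (any positive power of x ≫ ln^2(x) as x → ∞), so the quotient → 0.
Adding the constant: 0 - 1 = -1. Limit = -1.

Final answer: -1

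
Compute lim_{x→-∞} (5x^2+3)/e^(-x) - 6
The quotient is an ∞/∞ indeterminate form as x → -∞.
Compare growth rates of the dominant terms (exponentials ≫ polynomials ≫ logarithms), or apply L'Hôpital's rule; the quotient → 0.
Adding the constant: 0 - 6 = -6. Limit = -6.

Final answer: -6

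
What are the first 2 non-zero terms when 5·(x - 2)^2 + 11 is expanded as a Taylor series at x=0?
31 - 20·x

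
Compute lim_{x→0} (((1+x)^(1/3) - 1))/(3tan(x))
Both numerator and denominator → 0 as x → 0; this is a 0/0 indeterminate form.
Expand each to leading order near x = 0: numerator ~ x/3, denominator ~ 3·x.
The limit of the ratio is 1/9.

Final answer: 1/9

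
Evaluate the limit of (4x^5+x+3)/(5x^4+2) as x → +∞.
This is an ∞/∞ indeterminate form as x → +∞.
Divide numerator and denominator by x^5 and let the lower-order terms vanish; the numerator's degree 5 exceeds the denominator's degree 4, so the quotient diverges.
Limit = ∞.

Final answer: ∞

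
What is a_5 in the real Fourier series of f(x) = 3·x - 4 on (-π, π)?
a_5 = (1/π) ∫_{-π}^{π} f(x)·cos(5x) dx.
Evaluate the integral (use parity and integration by parts as needed): a_5 = 0.

Final answer: 0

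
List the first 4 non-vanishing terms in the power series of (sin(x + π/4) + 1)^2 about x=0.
x^3·(√(2)/2 + 1)^2·(-1/(2·(√(2)/2 + 1)^2) - √(2)/(6·(√(2)/2 + 1))) + x^2·(√(2)/2 + 1)^2·(-√(2)/(2·(√(2)/2 + 1)) + 1/(2·(√(2)/2 + 1)^2)) + √(2)·x·(√(2)/2 + 1) + (√(2)/2 + 1)^2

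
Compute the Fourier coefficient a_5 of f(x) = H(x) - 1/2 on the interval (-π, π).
a_5 = (1/π) ∫_{-π}^{π} f(x)·cos(5x) dx.
Evaluate the integral (use parity and integration by parts as needed): a_5 = 0.

Final answer: 0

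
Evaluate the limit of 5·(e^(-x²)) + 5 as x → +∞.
Evaluate the dominant behaviour as x → +∞; each term tends to a finite value or vanishes.
Limit = 5.

Final answer: 5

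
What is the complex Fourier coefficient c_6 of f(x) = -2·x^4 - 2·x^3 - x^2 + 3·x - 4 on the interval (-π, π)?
Compute the real Fourier coefficients first: a_6 = -4·π^2/9 - 1/27, b_6 = -10/9 + 2·π^2/3.
Then c_6 = (a_6 − i·b_6)/2 = -2·π^2/9 - 1/54 - i·π^2/3 + 5·i/9.

Final answer: -2·π^2/9 - 1/54 - i·π^2/3 + 5·i/9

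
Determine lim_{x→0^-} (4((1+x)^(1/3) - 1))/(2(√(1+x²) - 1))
Both numerator and denominator → 0 as x → 0^-; this is a 0/0 indeterminate form.
Expand each to leading order near x = 0: numerator ~ 4·x/3, denominator ~ x^2.
The limit of the ratio is -∞.

Final answer: -∞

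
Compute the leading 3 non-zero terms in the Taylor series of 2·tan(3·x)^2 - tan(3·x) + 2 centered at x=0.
18·x^2 - 3·x + 2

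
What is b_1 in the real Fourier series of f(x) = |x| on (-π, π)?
b_1 = (1/π) ∫_{-π}^{π} f(x)·sin(1x) dx.
Evaluate the integral (use parity and integration by parts as needed): b_1 = 0.

Final answer: 0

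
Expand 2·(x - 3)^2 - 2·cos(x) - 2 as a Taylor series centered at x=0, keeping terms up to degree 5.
-x^4/12 + 3·x^2 - 12·x + 14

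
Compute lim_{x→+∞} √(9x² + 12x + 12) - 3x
As x → +∞: multiply by the conjugate to get (12x+12)/(√(9x²+12x+12)+3x); the denominator ~ 6x, so the limit is 12/6 = 2.
Limit = 2.

Final answer: 2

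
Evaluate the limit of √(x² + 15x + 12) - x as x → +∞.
This is an ∞ − ∞ indeterminate form.
Multiply and divide by the conjugate √(x²+15x + 12) + x; the x² terms cancel, leaving (15x + 12)/(√(x²+15x + 12)+x) → 15/2.
Limit = 15/2.

Final answer: 15/2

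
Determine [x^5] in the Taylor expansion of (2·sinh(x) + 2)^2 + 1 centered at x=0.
Expand to order 5: (2·sinh(x) + 2)^2 + 1 = x^5/15 + 4·x^4/3 + 4·x^3/3 + 4·x^2 + 8·x + 5 + O(x^6).
The coefficient of x^5 is 1/15.

Final answer: 1/15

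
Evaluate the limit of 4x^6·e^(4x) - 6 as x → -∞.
The product is a 0·∞ indeterminate form at x → -∞.
Rewrite the product as 4x^6 / e^(-4x) (an ∞/∞ form) and apply L'Hôpital, or use the standard hierarchy e^(4|x|) ≫ |x^6| as x → -∞.
The indeterminate product → 0, so the limit = -6.

Final answer: -6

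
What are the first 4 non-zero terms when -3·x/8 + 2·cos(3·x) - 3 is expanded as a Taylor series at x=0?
27·x^4/4 - 9·x^2 - 3·x/8 - 1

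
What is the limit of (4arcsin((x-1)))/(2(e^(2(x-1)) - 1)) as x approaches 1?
Both numerator and denominator → 0 as x → 1; this is a 0/0 indeterminate form.
Expand each to leading order near x = 1: numerator ~ 4·(x - 1), denominator ~ 4·(x - 1).
The limit of the ratio is 1.

Final answer: 1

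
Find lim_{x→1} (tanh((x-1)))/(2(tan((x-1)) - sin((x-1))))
Both numerator and denominator → 0 as x → 1; this is a 0/0 indeterminate form.
Expand each to leading order near x = 1: numerator ~ (x - 1), denominator ~ (x - 1)^3.
The limit of the ratio is ∞.

Final answer: ∞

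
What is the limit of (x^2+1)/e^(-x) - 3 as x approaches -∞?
The quotient is an ∞/∞ indeterminate form as x → -∞.
Compare growth rates of the dominant terms (exponentials ≫ polynomials ≫ logarithms), or apply L'Hôpital's rule; the quotient → 0.
Adding the constant: 0 - 3 = -3. Limit = -3.

Final answer: -3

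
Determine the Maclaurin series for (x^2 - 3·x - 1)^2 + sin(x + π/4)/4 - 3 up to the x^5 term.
√(2)·x^5/960 + x^4·(√(2)/192 + 1) + x^3·(-6 - √(2)/48) + x^2·(7 - √(2)/16) + x·(√(2)/8 + 6) - 2 + √(2)/8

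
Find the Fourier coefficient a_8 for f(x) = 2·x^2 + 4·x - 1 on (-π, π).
a_8 = (1/π) ∫_{-π}^{π} f(x)·cos(8x) dx.
Evaluate the integral (use parity and integration by parts as needed): a_8 = 1/8.

Final answer: 1/8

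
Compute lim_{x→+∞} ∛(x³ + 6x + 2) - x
This is an ∞ − ∞ indeterminate form.
Multiply by (A² + AB + B²)/(A² + AB + B²) where A = ∛(x³+6x + 2), B = x to use A³ − B³ = (A−B)(A²+AB+B²); the x³ terms cancel, leaving (6x + 2)/(A²+AB+B²) with denominator ~ 3x², so the limit is 0.
Limit = 0.

Final answer: 0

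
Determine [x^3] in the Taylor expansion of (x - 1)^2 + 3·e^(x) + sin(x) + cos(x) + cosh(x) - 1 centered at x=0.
Expand to order 3: (x - 1)^2 + 3·e^(x) + sin(x) + cos(x) + cosh(x) - 1 = x^3/3 + 5·x^2/2 + 2·x + 5 + O(x^4).
The coefficient of x^3 is 1/3.

Final answer: 1/3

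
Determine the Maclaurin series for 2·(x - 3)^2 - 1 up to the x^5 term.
2·x^2 - 12·x + 17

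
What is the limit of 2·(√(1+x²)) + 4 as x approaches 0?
Direct substitution at x = 0 gives 6.

Final answer: 6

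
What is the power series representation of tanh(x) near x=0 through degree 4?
-x^3/3 + x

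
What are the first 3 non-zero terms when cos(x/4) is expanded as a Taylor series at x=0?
x^4/6144 - x^2/32 + 1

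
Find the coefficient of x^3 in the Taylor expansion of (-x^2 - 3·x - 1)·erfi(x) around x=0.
Expand to order 3: (-x^2 - 3·x - 1)·erfi(x) = -8·x^3/(3·√(π)) - 6·x^2/√(π) - 2·x/√(π) + O(x^4).
The coefficient of x^3 is -8/(3·√(π)).

Final answer: -8/(3·√(π))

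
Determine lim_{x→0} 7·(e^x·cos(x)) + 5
Direct substitution at x = 0 gives 12.

Final answer: 12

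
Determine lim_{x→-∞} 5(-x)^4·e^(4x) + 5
The product is a 0·∞ indeterminate form at x → -∞.
Rewrite the product as 5(-x)^4 / e^(-4x) (an ∞/∞ form) and apply L'Hôpital, or use the standard hierarchy e^(4|x|) ≫ |(-x)^4| as x → -∞.
The indeterminate product → 0, so the limit = 5.

Final answer: 5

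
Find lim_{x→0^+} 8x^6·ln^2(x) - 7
The product is a 0·∞ indeterminate form at x → 0⁺.
Rewrite the product as 8·ln^2(x) / x^(-6) and apply L'Hôpital, or use the standard hierarchy x^(-6) ≫ |ln x|^2 as x → 0⁺.
The indeterminate product → 0, so the limit = -7.

Final answer: -7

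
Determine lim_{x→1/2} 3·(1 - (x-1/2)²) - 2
Direct substitution at x = 1/2 gives 1.

Final answer: 1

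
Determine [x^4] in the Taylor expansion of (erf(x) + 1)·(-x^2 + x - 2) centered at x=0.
Expand to order 4: (erf(x) + 1)·(-x^2 + x - 2) = -2·x^4/(3·√(π)) - 2·x^3/(3·√(π)) + x^2·(-1 + 2/√(π)) + x·(1 - 4/√(π)) - 2 + O(x^5).
The coefficient of x^4 is -2/(3·√(π)).

Final answer: -2/(3·√(π))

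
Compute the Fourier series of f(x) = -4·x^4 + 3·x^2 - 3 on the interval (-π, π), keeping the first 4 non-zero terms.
(-204 + 32·π^2)·cos(x) + (15 - 8·π^2)·cos(2·x) + (-100/27 + 32·π^2/9)·cos(3·x) - 4·π^4/5 - 3 + π^2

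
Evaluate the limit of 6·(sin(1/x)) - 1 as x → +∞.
Evaluate the dominant behaviour as x → +∞; each term tends to a finite value or vanishes.
Limit = -1.

Final answer: -1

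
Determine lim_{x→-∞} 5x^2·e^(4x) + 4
The product is a 0·∞ indeterminate form at x → -∞.
Rewrite the product as 5x^2 / e^(-4x) (an ∞/∞ form) and apply L'Hôpital, or use the standard hierarchy e^(4|x|) ≫ |x^2| as x → -∞.
The indeterminate product → 0, so the limit = 4.

Final answer: 4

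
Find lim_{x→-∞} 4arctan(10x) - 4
Evaluate the dominant behaviour as x → -∞; each term tends to a finite value or vanishes.
Limit = -2·π - 4.

Final answer: -2·π - 4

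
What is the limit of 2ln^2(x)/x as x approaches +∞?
This is an ∞/∞ indeterminate form as x → +∞.
The polynomial denominator x dominates the logarithmic numerator (any positive power of x ≫ ln^2(x) as x → ∞), so the quotient → 0.
Limit = 0.

Final answer: 0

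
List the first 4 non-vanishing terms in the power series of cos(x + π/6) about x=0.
x^3/12 - √(3)·x^2/4 - x/2 + √(3)/2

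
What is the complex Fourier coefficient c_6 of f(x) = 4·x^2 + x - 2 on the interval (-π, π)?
Compute the real Fourier coefficients first: a_6 = 4/9, b_6 = -1/3.
Then c_6 = (a_6 − i·b_6)/2 = 2/9 + i/6.

Final answer: 2/9 + i/6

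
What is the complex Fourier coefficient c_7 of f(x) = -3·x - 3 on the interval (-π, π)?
Compute the real Fourier coefficients first: a_7 = 0, b_7 = -6/7.
Then c_7 = (a_7 − i·b_7)/2 = 3·i/7.

Final answer: 3·i/7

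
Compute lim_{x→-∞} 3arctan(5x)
Evaluate the dominant behaviour as x → -∞; each term tends to a finite value or vanishes.
Limit = -3·π/2.

Final answer: -3·π/2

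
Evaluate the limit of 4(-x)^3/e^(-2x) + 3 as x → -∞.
The quotient is an ∞/∞ indeterminate form as x → -∞.
Compare growth rates of the dominant terms (exponentials ≫ polynomials ≫ logarithms), or apply L'Hôpital's rule; the quotient → 0.
Adding the constant: 0 + 3 = 3. Limit = 3.

Final answer: 3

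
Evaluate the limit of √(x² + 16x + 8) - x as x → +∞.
This is an ∞ − ∞ indeterminate form.
Multiply and divide by the conjugate √(x²+16x + 8) + x; the x² terms cancel, leaving (16x + 8)/(√(x²+16x + 8)+x) → 16/2 = 8.
Limit = 8.

Final answer: 8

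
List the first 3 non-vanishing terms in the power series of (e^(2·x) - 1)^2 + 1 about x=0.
8·x^3 + 4·x^2 + 1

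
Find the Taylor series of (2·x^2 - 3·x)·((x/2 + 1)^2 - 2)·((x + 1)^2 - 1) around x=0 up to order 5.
9·x^5/4 - 5·x^4/2 - 7·x^3 + 6·x^2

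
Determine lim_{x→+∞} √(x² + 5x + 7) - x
As x → +∞: multiply by the conjugate to get (5x+7)/(√(x²+5x+7)+x); the denominator ~ 2x, so the limit is 5/2.
Limit = 5/2.

Final answer: 5/2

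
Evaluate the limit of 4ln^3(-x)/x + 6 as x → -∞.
The quotient is an ∞/∞ indeterminate form as x → -∞.
Compare growth rates of the dominant terms (exponentials ≫ polynomials ≫ logarithms), or apply L'Hôpital's rule; the quotient → 0.
Adding the constant: 0 + 6 = 6. Limit = 6.

Final answer: 6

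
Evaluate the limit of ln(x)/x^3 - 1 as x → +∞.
The quotient is an ∞/∞ indeterminate form as x → +∞.
The polynomial denominator x^3 dominates the logarithmic numerator (any positive power of x ≫ ln(x) as x → ∞), so the quotient → 0.
Adding the constant: 0 - 1 = -1. Limit = -1.

Final answer: -1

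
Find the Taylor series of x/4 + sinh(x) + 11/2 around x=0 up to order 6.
x^5/120 + x^3/6 + 5·x/4 + 11/2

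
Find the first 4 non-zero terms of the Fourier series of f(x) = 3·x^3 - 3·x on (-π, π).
(-42 + 6·π^2)·sin(x) + (15/2 - 3·π^2)·sin(2·x) + (-10/3 + 2·π^2)·sin(3·x) + (33/16 - 3·π^2/2)·sin(4·x)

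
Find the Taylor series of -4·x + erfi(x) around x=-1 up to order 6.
-erfi(1) + 4 + (-4·√(π) + 2·e)·(x + 1)/√(π) - 2·e·(x + 1)^2/√(π) + 2·e·(x + 1)^3/√(π) - 5·e·(x + 1)^4/(3·√(π)) + 19·e·(x + 1)^5/(15·√(π)) - 13·e·(x + 1)^6/(15·√(π))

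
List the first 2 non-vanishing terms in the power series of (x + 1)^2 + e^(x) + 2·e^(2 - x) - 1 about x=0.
x·(3 - 2·e^(2)) + 1 + 2·e^(2)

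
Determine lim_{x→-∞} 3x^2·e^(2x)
This is a 0·∞ indeterminate form at x → -∞.
Rewrite the product as 3x^2 / e^(-2x) (an ∞/∞ form) and apply L'Hôpital, or use the standard hierarchy e^(2|x|) ≫ |x^2| as x → -∞.
The indeterminate product → 0, so the limit = 0.

Final answer: 0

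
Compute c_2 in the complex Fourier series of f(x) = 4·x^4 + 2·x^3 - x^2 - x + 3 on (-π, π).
Compute the real Fourier coefficients first: a_2 = -13 + 8·π^2, b_2 = 4 - 2·π^2.
Then c_2 = (a_2 − i·b_2)/2 = -13/2 + 4·π^2 - 2·i + i·π^2.

Final answer: -13/2 + 4·π^2 - 2·i + i·π^2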